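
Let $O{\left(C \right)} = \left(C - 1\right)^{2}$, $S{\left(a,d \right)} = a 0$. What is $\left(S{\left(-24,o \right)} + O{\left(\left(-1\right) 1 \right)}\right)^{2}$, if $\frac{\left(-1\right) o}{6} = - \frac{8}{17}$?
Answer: $16$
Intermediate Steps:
$o = \frac{48}{17}$ ($o = - 6 \left(- \frac{8}{17}\right) = - 6 \left(\left(-8\right) \frac{1}{17}\right) = \left(-6\right) \left(- \frac{8}{17}\right) = \frac{48}{17} \approx 2.8235$)
$S{\left(a,d \right)} = 0$
$O{\left(C \right)} = \left(-1 + C\right)^{2}$
$\left(S{\left(-24,o \right)} + O{\left(\left(-1\right) 1 \right)}\right)^{2} = \left(0 + \left(-1 - 1\right)^{2}\right)^{2} = \left(0 + \left(-2\right)^{2}\right)^{2} = \left(0 + 4\right)^{2} = 4^{2} = 16$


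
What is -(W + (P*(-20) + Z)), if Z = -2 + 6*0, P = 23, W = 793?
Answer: -331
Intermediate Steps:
Z = -2 (Z = -2 + 0 = -2)
-(W + (P*(-20) + Z)) = -(793 + (23*(-20) - 2)) = -(793 + (-460 - 2)) = -(793 - 462) = -1*331 = -331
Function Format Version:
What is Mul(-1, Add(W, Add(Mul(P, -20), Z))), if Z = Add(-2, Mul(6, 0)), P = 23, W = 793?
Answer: -331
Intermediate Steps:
Z = -2 (Z = Add(-2, 0) = -2)
Mul(-1, Add(W, Add(Mul(P, -20), Z))) = Mul(-1, Add(793, Add(Mul(23, -20), -2))) = Mul(-1, Add(793, Add(-460, -2))) = Mul(-1, Add(793, -462)) = Mul(-1, 331) = -331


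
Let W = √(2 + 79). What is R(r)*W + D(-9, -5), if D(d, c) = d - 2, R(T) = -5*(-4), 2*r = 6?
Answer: 169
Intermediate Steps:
r = 3 (r = (½)*6 = 3)
W = 9 (W = √81 = 9)
R(T) = 20
D(d, c) = -2 + d
R(r)*W + D(-9, -5) = 20*9 + (-2 - 9) = 180 - 11 = 169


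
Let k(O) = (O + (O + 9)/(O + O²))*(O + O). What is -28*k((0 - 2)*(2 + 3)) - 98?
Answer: -51338/9 ≈ -5704.2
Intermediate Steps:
k(O) = 2*O*(O + (9 + O)/(O + O²)) (k(O) = (O + (9 + O)/(O + O²))*(2*O) = 2*O*(O + (9 + O)/(O + O²)))
-28*k((0 - 2)*(2 + 3)) - 98 = -56*(9 + (0 - 2)*(2 + 3) + ((0 - 2)*(2 + 3))² + ((0 - 2)*(2 + 3))³)/(1 + (0 - 2)*(2 + 3)) - 98 = -56*(9 - 2*5 + (-2*5)² + (-2*5)³)/(1 - 2*5) - 98 = -56*(9 - 10 + (-10)² + (-10)³)/(1 - 10) - 98 = -56*(9 - 10 + 100 - 1000)/(-9) - 98 = -56*(-1)*(-901)/9 - 98 = -28*1802/9 - 98 = -50456/9 - 98 = -51338/9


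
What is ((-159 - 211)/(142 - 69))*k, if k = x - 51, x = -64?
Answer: 42550/73 ≈ 582.88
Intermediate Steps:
k = -115 (k = -64 - 51 = -115)
((-159 - 211)/(142 - 69))*k = ((-159 - 211)/(142 - 69))*(-115) = -370/73*(-115) = 42550/73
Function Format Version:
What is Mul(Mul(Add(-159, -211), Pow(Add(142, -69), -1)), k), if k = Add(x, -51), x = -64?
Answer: Rational(42550, 73) ≈ 582.88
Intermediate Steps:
k = -115 (k = Add(-64, -51) = -115)
Mul(Mul(Add(-159, -211), Pow(Add(142, -69), -1)), k) = Mul(Mul(Add(-159, -211), Pow(Add(142, -69), -1)), -115) = Mul(Mul(-370, Pow(73, -1)), -115) = Mul(Mul(-370, Rational(1, 73)), -115) = Mul(Rational(-370, 73), -115) = Rational(42550, 73)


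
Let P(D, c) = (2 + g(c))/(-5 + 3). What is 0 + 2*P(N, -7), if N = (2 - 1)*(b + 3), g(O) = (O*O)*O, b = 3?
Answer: 341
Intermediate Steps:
g(O) = O**3 (g(O) = O**2*O = O**3)
N = 6 (N = (2 - 1)*(3 + 3) = 1*6 = 6)
P(D, c) = -1 - c**3/2 (P(D, c) = (2 + c**3)/(-5 + 3) = (2 + c**3)/(-2) = (2 + c**3)*(-1/2) = -1 - c**3/2)
0 + 2*P(N, -7) = 0 + 2*(-1 - 1/2*(-7)**3) = 0 + 2*(-1 - 1/2*(-343)) = 0 + 2*(-1 + 343/2) = 0 + 2*(341/2) = 0 + 341 = 341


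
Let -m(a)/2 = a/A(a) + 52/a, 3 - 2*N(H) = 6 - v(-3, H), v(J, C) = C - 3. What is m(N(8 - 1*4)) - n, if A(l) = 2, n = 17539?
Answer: -17434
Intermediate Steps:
v(J, C) = -3 + C
N(H) = -3 + H/2 (N(H) = 3/2 - (6 - (-3 + H))/2 = 3/2 - (6 + (3 - H))/2 = 3/2 - (9 - H)/2 = 3/2 + (-9/2 + H/2) = -3 + H/2)
m(a) = -a - 104/a (m(a) = -2*(a/2 + 52/a) = -a - 104/a)
m(N(8 - 1*4)) - n = (-(-3 + (8 - 1*4)/2) - 104/(-3 + (8 - 1*4)/2)) - 1*17539 = (-(-3 + (8 - 4)/2) - 104/(-3 + (8 - 4)/2)) - 17539 = (-(-3 + (½)*4) - 104/(-3 + (½)*4)) - 17539 = (-(-3 + 2) - 104/(-3 + 2)) - 17539 = (-1*(-1) - 104/(-1)) - 17539 = (1 - 104*(-1)) - 17539 = (1 + 104) - 17539 = 105 - 17539 = -17434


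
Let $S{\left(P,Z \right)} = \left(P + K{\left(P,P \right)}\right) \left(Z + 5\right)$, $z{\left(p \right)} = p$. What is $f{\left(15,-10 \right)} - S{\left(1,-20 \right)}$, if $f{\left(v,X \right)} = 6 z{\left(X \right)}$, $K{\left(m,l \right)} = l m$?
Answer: $-30$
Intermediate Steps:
$S{\left(P,Z \right)} = \left(5 + Z\right) \left(P + P^{2}\right)$ ($S{\left(P,Z \right)} = \left(P + P P\right) \left(Z + 5\right) = \left(P + P^{2}\right) \left(5 + Z\right) = \left(5 + Z\right) \left(P + P^{2}\right)$)
$f{\left(v,X \right)} = 6 X$
$f{\left(15,-10 \right)} - S{\left(1,-20 \right)} = 6 \left(-10\right) - 1 \left(5 - 20 + 5 \cdot 1 + 1 \left(-20\right)\right) = -60 - 1 \left(5 - 20 + 5 - 20\right) = -60 - 1 \left(-30\right) = -60 - -30 = -60 + 30 = -30$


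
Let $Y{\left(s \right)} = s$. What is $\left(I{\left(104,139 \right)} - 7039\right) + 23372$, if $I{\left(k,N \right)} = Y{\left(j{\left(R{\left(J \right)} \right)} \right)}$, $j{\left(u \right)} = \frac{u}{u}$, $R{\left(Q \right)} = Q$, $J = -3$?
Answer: $16334$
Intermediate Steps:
$j{\left(u \right)} = 1$
$I{\left(k,N \right)} = 1$
$\left(I{\left(104,139 \right)} - 7039\right) + 23372 = \left(1 - 7039\right) + 23372 = -7038 + 23372 = 16334$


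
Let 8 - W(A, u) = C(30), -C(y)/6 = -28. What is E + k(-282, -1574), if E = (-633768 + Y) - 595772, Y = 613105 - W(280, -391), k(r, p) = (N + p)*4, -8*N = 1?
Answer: -1245143/2 ≈ -6.2257e+5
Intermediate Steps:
N = -⅛ (N = -⅛*1 = -⅛ ≈ -0.12500)
C(y) = 168 (C(y) = -6*(-28) = 168)
W(A, u) = -160 (W(A, u) = 8 - 1*168 = 8 - 168 = -160)
k(r, p) = -½ + 4*p (k(r, p) = (-⅛ + p)*4 = -½ + 4*p)
Y = 613265 (Y = 613105 - 1*(-160) = 613105 + 160 = 613265)
E = -616275 (E = (-633768 + 613265) - 595772 = -20503 - 595772 = -616275)
E + k(-282, -1574) = -616275 + (-½ + 4*(-1574)) = -616275 + (-½ - 6296) = -616275 - 12593/2 = -1245143/2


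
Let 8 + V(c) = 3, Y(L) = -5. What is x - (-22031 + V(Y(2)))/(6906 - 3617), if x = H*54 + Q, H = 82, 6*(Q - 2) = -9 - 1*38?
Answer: 87399253/19734 ≈ 4428.9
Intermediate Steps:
Q = -35/6 (Q = 2 + (-9 - 1*38)/6 = 2 + (-9 - 38)/6 = 2 + (1/6)*(-47) = 2 - 47/6 = -35/6 ≈ -5.8333)
V(c) = -5 (V(c) = -8 + 3 = -5)
x = 26533/6 (x = 82*54 - 35/6 = 4428 - 35/6 = 26533/6 ≈ 4422.2)
x - (-22031 + V(Y(2)))/(6906 - 3617) = 26533/6 - (-22031 - 5)/(6906 - 3617) = 26533/6 - (-22036)/3289 = 26533/6 - 1*(-22036/3289) = 26533/6 + 22036/3289 = 87399253/19734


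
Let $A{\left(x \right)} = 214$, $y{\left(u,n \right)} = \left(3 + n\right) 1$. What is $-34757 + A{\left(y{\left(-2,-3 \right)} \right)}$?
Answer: $-34543$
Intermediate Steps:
$y{\left(u,n \right)} = 3 + n$
$-34757 + A{\left(y{\left(-2,-3 \right)} \right)} = -34757 + 214 = -34543$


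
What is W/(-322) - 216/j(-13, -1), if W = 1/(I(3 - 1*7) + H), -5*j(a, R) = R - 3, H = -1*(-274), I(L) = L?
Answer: -23473801/86940 ≈ -270.00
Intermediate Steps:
H = 274
j(a, R) = ⅗ - R/5 (j(a, R) = -(R - 3)/5 = -(-3 + R)/5 = ⅗ - R/5)
W = 1/270 (W = 1/((3 - 1*7) + 274) = 1/((3 - 7) + 274) = 1/(-4 + 274) = 1/270 ≈ 0.0037037)
W/(-322) - 216/j(-13, -1) = (1/270)/(-322) - 216/(⅗ - ⅕*(-1)) = (1/270)*(-1/322) - 216/(⅗ + ⅕) = -1/86940 - 216/⅘ = -1/86940 - 216*5/4 = -1/86940 - 270 = -23473801/86940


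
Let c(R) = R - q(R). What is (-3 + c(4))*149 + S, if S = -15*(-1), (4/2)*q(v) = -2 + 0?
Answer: 313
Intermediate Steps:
q(v) = -1 (q(v) = (-2 + 0)/2 = (½)*(-2) = -1)
c(R) = 1 + R (c(R) = R - 1*(-1) = R + 1 = 1 + R)
S = 15
(-3 + c(4))*149 + S = (-3 + (1 + 4))*149 + 15 = (-3 + 5)*149 + 15 = 2*149 + 15 = 298 + 15 = 313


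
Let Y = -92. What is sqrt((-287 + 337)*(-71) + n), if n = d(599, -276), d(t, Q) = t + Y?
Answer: I*sqrt(3043) ≈ 55.163*I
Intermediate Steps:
d(t, Q) = -92 + t (d(t, Q) = t - 92 = -92 + t)
n = 507 (n = -92 + 599 = 507)
sqrt((-287 + 337)*(-71) + n) = sqrt((-287 + 337)*(-71) + 507) = sqrt(50*(-71) + 507) = sqrt(-3550 + 507) = sqrt(-3043) = I*sqrt(3043)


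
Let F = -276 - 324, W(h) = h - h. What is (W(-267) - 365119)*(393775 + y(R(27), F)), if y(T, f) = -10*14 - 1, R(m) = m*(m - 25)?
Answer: -143723252446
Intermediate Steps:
R(m) = m*(-25 + m)
W(h) = 0
F = -600
y(T, f) = -141 (y(T, f) = -140 - 1 = -141)
(W(-267) - 365119)*(393775 + y(R(27), F)) = (0 - 365119)*(393775 - 141) = -365119*393634 = -143723252446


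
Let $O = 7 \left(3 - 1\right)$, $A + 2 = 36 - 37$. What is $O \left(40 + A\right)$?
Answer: $518$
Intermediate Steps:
$A = -3$ ($A = -2 + \left(36 - 37\right) = -2 - 1 = -3$)
$O = 14$ ($O = 7 \cdot 2 = 14$)
$O \left(40 + A\right) = 14 \left(40 - 3\right) = 14 \cdot 37 = 518$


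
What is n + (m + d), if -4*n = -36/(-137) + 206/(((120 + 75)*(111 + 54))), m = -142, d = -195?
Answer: -2971568411/8815950 ≈ -337.07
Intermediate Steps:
n = -593261/8815950 (n = -(-36/(-137) + 206/(((120 + 75)*(111 + 54))))/4 = -(-36*(-1/137) + 206/((195*165)))/4 = -(36/137 + 206/32175)/4 = -1/4*1186522/4407975 = -593261/8815950 ≈ -0.067294)
n + (m + d) = -593261/8815950 + (-142 - 195) = -593261/8815950 - 337 = -2971568411/8815950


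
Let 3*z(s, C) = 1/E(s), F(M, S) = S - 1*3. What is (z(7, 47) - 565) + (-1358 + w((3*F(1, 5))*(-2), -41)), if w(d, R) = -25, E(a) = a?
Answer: -40907/21 ≈ -1948.0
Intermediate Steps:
F(M, S) = -3 + S (F(M, S) = S - 3 = -3 + S)
z(s, C) = 1/(3*s)
(z(7, 47) - 565) + (-1358 + w((3*F(1, 5))*(-2), -41)) = ((1/3)/7 - 565) + (-1358 - 25) = ((1/3)*(1/7) - 565) - 1383 = (1/21 - 565) - 1383 = -11864/21 - 1383 = -40907/21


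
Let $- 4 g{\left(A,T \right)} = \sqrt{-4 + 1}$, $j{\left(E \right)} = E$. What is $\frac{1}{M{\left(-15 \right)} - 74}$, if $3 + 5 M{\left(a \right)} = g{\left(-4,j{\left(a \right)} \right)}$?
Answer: $- \frac{29840}{2226067} + \frac{20 i \sqrt{3}}{2226067} \approx -0.013405 + 1.5562 \cdot 10^{-5} i$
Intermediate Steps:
$g{\left(A,T \right)} = - \frac{i \sqrt{3}}{4}$ ($g{\left(A,T \right)} = - \frac{\sqrt{-4 + 1}}{4} = - \frac{\sqrt{-3}}{4} = - \frac{i \sqrt{3}}{4}$)
$M{\left(a \right)} = - \frac{3}{5} - \frac{i \sqrt{3}}{20}$ ($M{\left(a \right)} = - \frac{3}{5} + \frac{\left(- \frac{1}{4}\right) i \sqrt{3}}{5} = - \frac{3}{5} - \frac{i \sqrt{3}}{20}$)
$\frac{1}{M{\left(-15 \right)} - 74} = \frac{1}{\left(- \frac{3}{5} - \frac{i \sqrt{3}}{20}\right) - 74} = \frac{1}{- \frac{373}{5} - \frac{i \sqrt{3}}{20}}$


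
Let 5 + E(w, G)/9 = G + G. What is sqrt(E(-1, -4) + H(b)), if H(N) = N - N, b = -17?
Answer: 3*I*sqrt(13) ≈ 10.817*I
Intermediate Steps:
E(w, G) = -45 + 18*G (E(w, G) = -45 + 9*(G + G) = -45 + 9*(2*G) = -45 + 18*G)
H(N) = 0
sqrt(E(-1, -4) + H(b)) = sqrt((-45 + 18*(-4)) + 0) = sqrt((-45 - 72) + 0) = sqrt(-117 + 0) = sqrt(-117) = 3*I*sqrt(13)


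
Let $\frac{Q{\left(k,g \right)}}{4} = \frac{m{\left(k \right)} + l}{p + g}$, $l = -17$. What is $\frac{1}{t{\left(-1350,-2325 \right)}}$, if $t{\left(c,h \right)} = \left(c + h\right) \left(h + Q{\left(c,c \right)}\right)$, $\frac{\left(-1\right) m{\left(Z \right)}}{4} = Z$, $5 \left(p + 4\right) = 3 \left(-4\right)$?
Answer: $\frac{3391}{29171800875} \approx 1.1624 \cdot 10^{-7}$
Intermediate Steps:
$p = - \frac{32}{5}$ ($p = -4 + \frac{3 \left(-4\right)}{5} = -4 + \frac{1}{5} \left(-12\right) = -4 - \frac{12}{5} = - \frac{32}{5} \approx -6.4$)
$m{\left(Z \right)} = - 4 Z$
$Q{\left(k,g \right)} = \frac{4 \left(-17 - 4 k\right)}{- \frac{32}{5} + g}$ ($Q{\left(k,g \right)} = 4 \frac{- 4 k - 17}{- \frac{32}{5} + g} = 4 \frac{-17 - 4 k}{- \frac{32}{5} + g} = \frac{4 \left(-17 - 4 k\right)}{- \frac{32}{5} + g}$)
$t{\left(c,h \right)} = \left(c + h\right) \left(h + \frac{20 \left(-17 - 4 c\right)}{-32 + 5 c}\right)$
$\frac{1}{t{\left(-1350,-2325 \right)}} = \frac{1}{\frac{1}{-32 + 5 \left(-1350\right)} \left(\left(-20\right) \left(-1350\right) \left(17 + 4 \left(-1350\right)\right) - - 46500 \left(17 + 4 \left(-1350\right)\right) - 2325 \left(-32 + 5 \left(-1350\right)\right) \left(-1350 - 2325\right)\right)} = \frac{1}{\frac{1}{-32 - 6750} \left(\left(-20\right) \left(-1350\right) \left(17 - 5400\right) - - 46500 \left(17 - 5400\right) - 2325 \left(-32 - 6750\right) \left(-3675\right)\right)} = \frac{1}{\frac{1}{-6782} \left(\left(-20\right) \left(-1350\right) \left(-5383\right) - \left(-46500\right) \left(-5383\right) - \left(-15768150\right) \left(-3675\right)\right)} = \frac{1}{\left(- \frac{1}{6782}\right) \left(-145341000 - 250309500 - 57947951250\right)} = \frac{1}{\left(- \frac{1}{6782}\right) \left(-58343601750\right)} = \frac{1}{\frac{29171800875}{3391}} = \frac{3391}{29171800875}$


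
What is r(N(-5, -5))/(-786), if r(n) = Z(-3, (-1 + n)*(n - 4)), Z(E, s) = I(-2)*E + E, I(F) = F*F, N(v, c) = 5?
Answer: 5/262 ≈ 0.019084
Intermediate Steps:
I(F) = F**2
Z(E, s) = 5*E (Z(E, s) = (-2)**2*E + E = 4*E + E = 5*E)
r(n) = -15 (r(n) = 5*(-3) = -15)
r(N(-5, -5))/(-786) = -15/(-786) = -15*(-1/786) = 5/262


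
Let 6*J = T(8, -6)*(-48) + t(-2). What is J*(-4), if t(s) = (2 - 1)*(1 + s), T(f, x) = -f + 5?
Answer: -286/3 ≈ -95.333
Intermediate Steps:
T(f, x) = 5 - f
t(s) = 1 + s (t(s) = 1*(1 + s) = 1 + s)
J = 143/6 (J = ((5 - 1*8)*(-48) + (1 - 2))/6 = ((5 - 8)*(-48) - 1)/6 = (-3*(-48) - 1)/6 = (144 - 1)/6 = (⅙)*143 = 143/6 ≈ 23.833)
J*(-4) = (143/6)*(-4) = -286/3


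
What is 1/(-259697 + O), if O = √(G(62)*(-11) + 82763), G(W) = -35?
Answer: -259697/67442448661 - 26*√123/67442448661 ≈ -3.8549e-6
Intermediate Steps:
O = 26*√123 (O = √(-35*(-11) + 82763) = √(385 + 82763) = √83148 = 26*√123 ≈ 288.35)
1/(-259697 + O) = 1/(-259697 + 26*√123)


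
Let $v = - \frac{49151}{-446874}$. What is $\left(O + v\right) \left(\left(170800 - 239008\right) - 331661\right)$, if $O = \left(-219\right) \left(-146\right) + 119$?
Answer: $- \frac{5734751826687277}{446874} \approx -1.2833 \cdot 10^{10}$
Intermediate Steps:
$O = 32093$ ($O = 31974 + 119 = 32093$)
$v = \frac{49151}{446874}$ ($v = \left(-49151\right) \left(- \frac{1}{446874}\right) = \frac{49151}{446874} \approx 0.10999$)
$\left(O + v\right) \left(\left(170800 - 239008\right) - 331661\right) = \left(32093 + \frac{49151}{446874}\right) \left(\left(170800 - 239008\right) - 331661\right) = \frac{14341576433 \left(\left(170800 - 239008\right) - 331661\right)}{446874} = \frac{14341576433 \left(-68208 - 331661\right)}{446874} = \frac{14341576433}{446874} \left(-399869\right) = - \frac{5734751826687277}{446874}$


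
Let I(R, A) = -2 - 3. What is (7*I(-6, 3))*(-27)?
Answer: 945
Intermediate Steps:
I(R, A) = -5
(7*I(-6, 3))*(-27) = (7*(-5))*(-27) = -35*(-27) = 945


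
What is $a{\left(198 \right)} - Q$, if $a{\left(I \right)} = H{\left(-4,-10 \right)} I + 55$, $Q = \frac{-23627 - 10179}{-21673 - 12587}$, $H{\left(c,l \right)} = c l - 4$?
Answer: $\frac{123027887}{17130} \approx 7182.0$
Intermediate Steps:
$H{\left(c,l \right)} = -4 + c l$
$Q = \frac{16903}{17130}$ ($Q = - \frac{33806}{-34260} = \left(-33806\right) \left(- \frac{1}{34260}\right) = \frac{16903}{17130} \approx 0.98675$)
$a{\left(I \right)} = 55 + 36 I$ ($a{\left(I \right)} = \left(-4 - -40\right) I + 55 = \left(-4 + 40\right) I + 55 = 36 I + 55 = 55 + 36 I$)
$a{\left(198 \right)} - Q = \left(55 + 36 \cdot 198\right) - \frac{16903}{17130} = \left(55 + 7128\right) - \frac{16903}{17130} = 7183 - \frac{16903}{17130} = \frac{123027887}{17130}$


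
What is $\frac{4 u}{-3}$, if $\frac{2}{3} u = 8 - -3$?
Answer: $-22$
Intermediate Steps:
$u = \frac{33}{2}$ ($u = \frac{3 \left(8 - -3\right)}{2} = \frac{3 \left(8 + 3\right)}{2} = \frac{3}{2} \cdot 11 = \frac{33}{2} \approx 16.5$)
$\frac{4 u}{-3} = \frac{4 \cdot \frac{33}{2}}{-3} = 66 \left(- \frac{1}{3}\right) = -22$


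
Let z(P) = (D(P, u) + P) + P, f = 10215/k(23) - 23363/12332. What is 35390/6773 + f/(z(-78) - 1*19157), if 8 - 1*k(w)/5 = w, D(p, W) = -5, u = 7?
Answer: 3247107302947/620588045480 ≈ 5.2323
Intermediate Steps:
k(w) = 40 - 5*w
f = -8514907/61660 (f = 10215/(40 - 5*23) - 23363/12332 = 10215/(40 - 115) - 23363*1/12332 = 10215/(-75) - 23363/12332 = 10215*(-1/75) - 23363/12332 = -681/5 - 23363/12332 = -8514907/61660 ≈ -138.09)
z(P) = -5 + 2*P (z(P) = (-5 + P) + P = -5 + 2*P)
35390/6773 + f/(z(-78) - 1*19157) = 35390/6773 - 8514907/(61660*((-5 + 2*(-78)) - 1*19157)) = 35390*(1/6773) - 8514907/(61660*((-5 - 156) - 19157)) = 35390/6773 - 8514907/(61660*(-161 - 19157)) = 35390/6773 - 8514907/61660/(-19318) = 35390/6773 - 8514907/61660*(-1/19318) = 35390/6773 + 8514907/1191147880 = 3247107302947/620588045480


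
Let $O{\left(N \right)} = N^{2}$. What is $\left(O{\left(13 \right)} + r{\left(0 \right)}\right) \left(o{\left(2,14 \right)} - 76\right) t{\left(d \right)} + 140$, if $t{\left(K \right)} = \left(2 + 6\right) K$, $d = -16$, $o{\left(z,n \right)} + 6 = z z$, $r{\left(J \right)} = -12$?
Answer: $1567628$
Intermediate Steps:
$o{\left(z,n \right)} = -6 + z^{2}$ ($o{\left(z,n \right)} = -6 + z z = -6 + z^{2}$)
$t{\left(K \right)} = 8 K$
$\left(O{\left(13 \right)} + r{\left(0 \right)}\right) \left(o{\left(2,14 \right)} - 76\right) t{\left(d \right)} + 140 = \left(13^{2} - 12\right) \left(\left(-6 + 2^{2}\right) - 76\right) 8 \left(-16\right) + 140 = \left(169 - 12\right) \left(\left(-6 + 4\right) - 76\right) \left(-128\right) + 140 = 157 \left(-2 - 76\right) \left(-128\right) + 140 = 157 \left(-78\right) \left(-128\right) + 140 = \left(-12246\right) \left(-128\right) + 140 = 1567488 + 140 = 1567628$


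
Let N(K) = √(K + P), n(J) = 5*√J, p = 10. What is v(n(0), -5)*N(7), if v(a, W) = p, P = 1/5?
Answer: 12*√5 ≈ 26.833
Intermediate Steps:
P = ⅕ ≈ 0.20000
v(a, W) = 10
N(K) = √(⅕ + K) (N(K) = √(K + ⅕) = √(⅕ + K))
v(n(0), -5)*N(7) = 10*(√(5 + 25*7)/5) = 10*(√(5 + 175)/5) = 10*(√180/5) = 10*((6*√5)/5) = 10*(6*√5/5) = 12*√5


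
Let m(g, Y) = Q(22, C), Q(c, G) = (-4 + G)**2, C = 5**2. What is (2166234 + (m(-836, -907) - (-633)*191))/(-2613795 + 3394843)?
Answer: 1143789/390524 ≈ 2.9289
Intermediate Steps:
C = 25
m(g, Y) = 441 (m(g, Y) = (-4 + 25)**2 = 21**2 = 441)
(2166234 + (m(-836, -907) - (-633)*191))/(-2613795 + 3394843) = (2166234 + (441 - (-633)*191))/(-2613795 + 3394843) = (2166234 + (441 - 1*(-120903)))/781048 = (2166234 + (441 + 120903))*(1/781048) = (2166234 + 121344)*(1/781048) = 2287578*(1/781048) = 1143789/390524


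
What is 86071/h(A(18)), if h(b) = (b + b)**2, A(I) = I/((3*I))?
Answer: 774639/4 ≈ 1.9366e+5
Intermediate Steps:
A(I) = 1/3 (A(I) = I*(1/(3*I)) = 1/3)
h(b) = 4*b**2 (h(b) = (2*b)**2 = 4*b**2)
86071/h(A(18)) = 86071/((4*(1/3)**2)) = 86071/((4*(1/9))) = 86071/(4/9) = 86071*(9/4) = 774639/4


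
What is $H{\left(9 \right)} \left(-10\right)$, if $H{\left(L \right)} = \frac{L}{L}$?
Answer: $-10$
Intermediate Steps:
$H{\left(L \right)} = 1$
$H{\left(9 \right)} \left(-10\right) = 1 \left(-10\right) = -10$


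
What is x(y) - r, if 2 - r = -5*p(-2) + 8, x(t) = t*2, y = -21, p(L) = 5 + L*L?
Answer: -81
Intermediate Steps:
p(L) = 5 + L²
x(t) = 2*t
r = 39 (r = 2 - (-5*(5 + (-2)²) + 8) = 2 - (-5*(5 + 4) + 8) = 2 - (-5*9 + 8) = 2 - (-45 + 8) = 2 - 1*(-37) = 2 + 37 = 39)
x(y) - r = 2*(-21) - 1*39 = -42 - 39 = -81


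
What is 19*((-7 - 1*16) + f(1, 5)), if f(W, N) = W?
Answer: -418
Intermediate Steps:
19*((-7 - 1*16) + f(1, 5)) = 19*((-7 - 1*16) + 1) = 19*((-7 - 16) + 1) = 19*(-23 + 1) = 19*(-22) = -418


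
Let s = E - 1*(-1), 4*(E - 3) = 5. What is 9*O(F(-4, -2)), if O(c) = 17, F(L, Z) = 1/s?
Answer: 153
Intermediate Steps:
E = 17/4 (E = 3 + (¼)*5 = 3 + 5/4 = 17/4 ≈ 4.2500)
s = 21/4 (s = 17/4 - 1*(-1) = 17/4 + 1 = 21/4 ≈ 5.2500)
F(L, Z) = 4/21 (F(L, Z) = 1/(21/4) = 4/21)
9*O(F(-4, -2)) = 9*17 = 153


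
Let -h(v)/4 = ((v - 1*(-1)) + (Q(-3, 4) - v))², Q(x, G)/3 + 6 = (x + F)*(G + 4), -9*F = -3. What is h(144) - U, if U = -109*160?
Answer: -8804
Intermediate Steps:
F = ⅓ (F = -⅑*(-3) = ⅓ ≈ 0.33333)
U = -17440
Q(x, G) = -18 + 3*(4 + G)*(⅓ + x) (Q(x, G) = -18 + 3*((x + ⅓)*(G + 4)) = -18 + 3*((⅓ + x)*(4 + G)) = -18 + 3*((4 + G)*(⅓ + x)) = -18 + 3*(4 + G)*(⅓ + x))
h(v) = -26244 (h(v) = -4*((v - 1*(-1)) + ((-14 + 4 + 12*(-3) + 3*4*(-3)) - v))² = -4*((v + 1) + ((-14 + 4 - 36 - 36) - v))² = -4*((1 + v) + (-82 - v))² = -4*(-81)² = -4*6561 = -26244)
h(144) - U = -26244 - 1*(-17440) = -26244 + 17440 = -8804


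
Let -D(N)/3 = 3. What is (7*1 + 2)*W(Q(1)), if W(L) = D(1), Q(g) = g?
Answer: -81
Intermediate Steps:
D(N) = -9 (D(N) = -3*3 = -9)
W(L) = -9
(7*1 + 2)*W(Q(1)) = (7*1 + 2)*(-9) = (7 + 2)*(-9) = 9*(-9) = -81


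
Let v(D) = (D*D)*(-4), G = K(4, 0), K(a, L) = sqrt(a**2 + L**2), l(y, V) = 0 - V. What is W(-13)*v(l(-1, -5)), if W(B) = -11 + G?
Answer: 700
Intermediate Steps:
l(y, V) = -V
K(a, L) = sqrt(L**2 + a**2)
G = 4 (G = sqrt(0**2 + 4**2) = sqrt(0 + 16) = sqrt(16) = 4)
v(D) = -4*D**2 (v(D) = D**2*(-4) = -4*D**2)
W(B) = -7 (W(B) = -11 + 4 = -7)
W(-13)*v(l(-1, -5)) = -(-28)*(-1*(-5))**2 = -(-28)*5**2 = -(-28)*25 = -7*(-100) = 700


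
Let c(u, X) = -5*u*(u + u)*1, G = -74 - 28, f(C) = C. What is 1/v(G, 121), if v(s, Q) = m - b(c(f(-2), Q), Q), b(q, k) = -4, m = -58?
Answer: -1/54 ≈ -0.018519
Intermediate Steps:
G = -102
c(u, X) = -10*u² (c(u, X) = -5*u*2*u*1 = -10*u²*1 = -10*u²)
v(s, Q) = -54 (v(s, Q) = -58 - 1*(-4) = -58 + 4 = -54)
1/v(G, 121) = 1/(-54) = -1/54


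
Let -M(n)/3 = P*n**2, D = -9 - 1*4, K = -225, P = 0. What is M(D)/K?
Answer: 0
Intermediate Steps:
D = -13 (D = -9 - 4 = -13)
M(n) = 0 (M(n) = -0*n**2 = -3*0 = 0)
M(D)/K = 0/(-225) = 0*(-1/225) = 0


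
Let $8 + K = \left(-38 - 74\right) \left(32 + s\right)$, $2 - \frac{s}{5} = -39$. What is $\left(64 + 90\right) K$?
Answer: $-4089008$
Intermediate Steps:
$s = 205$ ($s = 10 - -195 = 10 + 195 = 205$)
$K = -26552$ ($K = -8 + \left(-38 - 74\right) \left(32 + 205\right) = -8 - 26544 = -26552$)
$\left(64 + 90\right) K = \left(64 + 90\right) \left(-26552\right) = 154 \left(-26552\right) = -4089008$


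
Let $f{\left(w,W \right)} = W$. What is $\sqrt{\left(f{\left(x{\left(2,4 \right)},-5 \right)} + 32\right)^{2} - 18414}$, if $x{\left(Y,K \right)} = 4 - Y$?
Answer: $3 i \sqrt{1965} \approx 132.98 i$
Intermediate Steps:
$\sqrt{\left(f{\left(x{\left(2,4 \right)},-5 \right)} + 32\right)^{2} - 18414} = \sqrt{\left(-5 + 32\right)^{2} - 18414} = \sqrt{27^{2} - 18414} = \sqrt{729 - 18414} = \sqrt{-17685} = 3 i \sqrt{1965}$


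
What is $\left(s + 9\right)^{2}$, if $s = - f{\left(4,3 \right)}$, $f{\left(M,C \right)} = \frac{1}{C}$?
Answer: $\frac{676}{9} \approx 75.111$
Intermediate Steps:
$s = - \frac{1}{3} \approx -0.33333$
$\left(s + 9\right)^{2} = \left(- \frac{1}{3} + 9\right)^{2} = \left(\frac{26}{3}\right)^{2} = \frac{676}{9}$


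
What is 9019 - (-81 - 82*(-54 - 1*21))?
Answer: 2950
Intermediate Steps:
9019 - (-81 - 82*(-54 - 1*21)) = 9019 - (-81 - 82*(-54 - 21)) = 9019 - (-81 - 82*(-75)) = 9019 - (-81 + 6150) = 9019 - 1*6069 = 9019 - 6069 = 2950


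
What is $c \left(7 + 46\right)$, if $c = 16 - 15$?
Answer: $53$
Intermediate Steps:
$c = 1$ ($c = 16 - 15 = 1$)
$c \left(7 + 46\right) = 1 \left(7 + 46\right) = 1 \cdot 53 = 53$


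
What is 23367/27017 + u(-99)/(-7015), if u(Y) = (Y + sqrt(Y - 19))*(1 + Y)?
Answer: -98199429/189524255 + 98*I*sqrt(118)/7015 ≈ -0.51814 + 0.15175*I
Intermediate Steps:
u(Y) = (1 + Y)*(Y + sqrt(-19 + Y)) (u(Y) = (Y + sqrt(-19 + Y))*(1 + Y) = (1 + Y)*(Y + sqrt(-19 + Y)))
23367/27017 + u(-99)/(-7015) = 23367/27017 + (-99 + (-99)**2 + sqrt(-19 - 99) - 99*sqrt(-19 - 99))/(-7015) = 23367*(1/27017) + (-99 + 9801 + sqrt(-118) - 99*I*sqrt(118))*(-1/7015) = 23367/27017 + (-99 + 9801 + I*sqrt(118) - 99*I*sqrt(118))*(-1/7015) = 23367/27017 + (9702 - 98*I*sqrt(118))*(-1/7015) = 23367/27017 + (-9702/7015 + 98*I*sqrt(118)/7015) = -98199429/189524255 + 98*I*sqrt(118)/7015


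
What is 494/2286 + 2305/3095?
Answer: 679816/707517 ≈ 0.96085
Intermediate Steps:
494/2286 + 2305/3095 = 494*(1/2286) + 2305*(1/3095) = 247/1143 + 461/619 = 679816/707517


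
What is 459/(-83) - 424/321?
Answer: -182531/26643 ≈ -6.8510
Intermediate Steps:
459/(-83) - 424/321 = 459*(-1/83) - 424*1/321 = -459/83 - 424/321 = -182531/26643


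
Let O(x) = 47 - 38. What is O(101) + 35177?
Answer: 35186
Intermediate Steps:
O(x) = 9
O(101) + 35177 = 9 + 35177 = 35186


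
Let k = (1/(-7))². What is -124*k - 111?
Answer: -5563/49 ≈ -113.53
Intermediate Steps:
k = 1/49 (k = (-⅐)² = 1/49 ≈ 0.020408)
-124*k - 111 = -124*1/49 - 111 = -124/49 - 111 = -5563/49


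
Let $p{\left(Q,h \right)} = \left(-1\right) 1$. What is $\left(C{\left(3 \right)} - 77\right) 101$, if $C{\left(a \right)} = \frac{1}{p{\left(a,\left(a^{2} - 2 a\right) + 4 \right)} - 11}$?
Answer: $- \frac{93425}{12} \approx -7785.4$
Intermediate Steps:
$p{\left(Q,h \right)} = -1$
$C{\left(a \right)} = - \frac{1}{12}$ ($C{\left(a \right)} = \frac{1}{-1 - 11} = \frac{1}{-12} = - \frac{1}{12}$)
$\left(C{\left(3 \right)} - 77\right) 101 = \left(- \frac{1}{12} - 77\right) 101 = \left(- \frac{925}{12}\right) 101 = - \frac{93425}{12}$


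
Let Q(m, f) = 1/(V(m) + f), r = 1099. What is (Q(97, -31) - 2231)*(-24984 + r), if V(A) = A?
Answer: 3516946825/66 ≈ 5.3287e+7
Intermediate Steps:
Q(m, f) = 1/(f + m) (Q(m, f) = 1/(m + f) = 1/(f + m))
(Q(97, -31) - 2231)*(-24984 + r) = (1/(-31 + 97) - 2231)*(-24984 + 1099) = (1/66 - 2231)*(-23885) = -147245/66*(-23885) = 3516946825/66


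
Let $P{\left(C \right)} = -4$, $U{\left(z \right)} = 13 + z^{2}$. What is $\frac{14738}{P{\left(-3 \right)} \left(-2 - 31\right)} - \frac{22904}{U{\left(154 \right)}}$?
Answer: $\frac{173347337}{1566114} \approx 110.69$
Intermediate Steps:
$\frac{14738}{P{\left(-3 \right)} \left(-2 - 31\right)} - \frac{22904}{U{\left(154 \right)}} = \frac{14738}{\left(-4\right) \left(-2 - 31\right)} - \frac{22904}{13 + 154^{2}} = \frac{14738}{\left(-4\right) \left(-33\right)} - \frac{22904}{13 + 23716} = \frac{14738}{132} - \frac{22904}{23729} = 14738 \cdot \frac{1}{132} - \frac{22904}{23729} = \frac{7369}{66} - \frac{22904}{23729} = \frac{173347337}{1566114}$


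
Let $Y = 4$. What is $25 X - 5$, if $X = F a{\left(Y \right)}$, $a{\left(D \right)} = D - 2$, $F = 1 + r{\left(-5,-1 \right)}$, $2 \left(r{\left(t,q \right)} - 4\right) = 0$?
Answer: $245$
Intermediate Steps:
$r{\left(t,q \right)} = 4$ ($r{\left(t,q \right)} = 4 + \frac{1}{2} \cdot 0 = 4 + 0 = 4$)
$F = 5$ ($F = 1 + 4 = 5$)
$a{\left(D \right)} = -2 + D$
$X = 10$ ($X = 5 \left(-2 + 4\right) = 5 \cdot 2 = 10$)
$25 X - 5 = 25 \cdot 10 - 5 = 250 - 5 = 245$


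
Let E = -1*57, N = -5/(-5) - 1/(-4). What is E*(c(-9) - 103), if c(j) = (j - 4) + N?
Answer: 26163/4 ≈ 6540.8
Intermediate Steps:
N = 5/4 (N = -5*(-1/5) - 1*(-1/4) = 1 + 1/4 = 5/4 ≈ 1.2500)
E = -57
c(j) = -11/4 + j (c(j) = (j - 4) + 5/4 = (-4 + j) + 5/4 = -11/4 + j)
E*(c(-9) - 103) = -57*((-11/4 - 9) - 103) = -57*(-47/4 - 103) = -57*(-459/4) = 26163/4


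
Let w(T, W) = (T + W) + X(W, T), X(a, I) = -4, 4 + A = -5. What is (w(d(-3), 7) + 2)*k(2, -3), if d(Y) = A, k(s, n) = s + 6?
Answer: -32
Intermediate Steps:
A = -9 (A = -4 - 5 = -9)
k(s, n) = 6 + s
d(Y) = -9
w(T, W) = -4 + T + W (w(T, W) = (T + W) - 4 = -4 + T + W)
(w(d(-3), 7) + 2)*k(2, -3) = ((-4 - 9 + 7) + 2)*(6 + 2) = (-6 + 2)*8 = -4*8 = -32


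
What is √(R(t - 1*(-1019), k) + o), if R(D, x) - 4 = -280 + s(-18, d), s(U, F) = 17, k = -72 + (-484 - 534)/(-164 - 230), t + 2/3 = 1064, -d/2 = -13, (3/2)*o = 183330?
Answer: 7*√2489 ≈ 349.23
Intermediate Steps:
o = 122220 (o = (⅔)*183330 = 122220)
d = 26 (d = -2*(-13) = 26)
t = 3190/3 (t = -⅔ + 1064 = 3190/3 ≈ 1063.3)
k = -13675/197 (k = -72 - 1018/(-394) = -72 - 1018*(-1/394) = -72 + 509/197 = -13675/197 ≈ -69.416)
R(D, x) = -259 (R(D, x) = 4 + (-280 + 17) = 4 - 263 = -259)
√(R(t - 1*(-1019), k) + o) = √(-259 + 122220) = √121961 = 7*√2489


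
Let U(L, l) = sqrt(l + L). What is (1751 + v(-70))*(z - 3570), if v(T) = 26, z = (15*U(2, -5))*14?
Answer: -6343890 + 373170*I*sqrt(3) ≈ -6.3439e+6 + 6.4635e+5*I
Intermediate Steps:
U(L, l) = sqrt(L + l)
z = 210*I*sqrt(3) (z = (15*sqrt(2 - 5))*14 = (15*sqrt(-3))*14 = (15*(I*sqrt(3)))*14 = (15*I*sqrt(3))*14 = 210*I*sqrt(3) ≈ 363.73*I)
(1751 + v(-70))*(z - 3570) = (1751 + 26)*(210*I*sqrt(3) - 3570) = 1777*(-3570 + 210*I*sqrt(3)) = -6343890 + 373170*I*sqrt(3)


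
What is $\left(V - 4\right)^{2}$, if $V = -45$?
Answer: $2401$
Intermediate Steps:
$\left(V - 4\right)^{2} = \left(-45 - 4\right)^{2} = \left(-49\right)^{2} = 2401$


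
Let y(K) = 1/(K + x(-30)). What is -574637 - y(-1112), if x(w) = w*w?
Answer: -121823043/212 ≈ -5.7464e+5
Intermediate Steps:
x(w) = w²
y(K) = 1/(900 + K) (y(K) = 1/(K + (-30)²) = 1/(K + 900) = 1/(900 + K))
-574637 - y(-1112) = -574637 - 1/(900 - 1112) = -574637 - 1/(-212) = -574637 - 1*(-1/212) = -574637 + 1/212 = -121823043/212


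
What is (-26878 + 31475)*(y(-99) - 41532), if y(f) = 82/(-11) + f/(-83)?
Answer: -174338618501/913 ≈ -1.9095e+8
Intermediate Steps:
y(f) = -82/11 - f/83 (y(f) = 82*(-1/11) + f*(-1/83) = -82/11 - f/83)
(-26878 + 31475)*(y(-99) - 41532) = (-26878 + 31475)*((-82/11 - 1/83*(-99)) - 41532) = 4597*((-82/11 + 99/83) - 41532) = 4597*(-5717/913 - 41532) = 4597*(-37924433/913) = -174338618501/913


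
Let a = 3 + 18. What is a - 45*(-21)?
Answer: 966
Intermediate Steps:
a = 21
a - 45*(-21) = 21 - 45*(-21) = 21 + 945 = 966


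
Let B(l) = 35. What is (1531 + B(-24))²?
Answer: 2452356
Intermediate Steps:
(1531 + B(-24))² = (1531 + 35)² = 1566² = 2452356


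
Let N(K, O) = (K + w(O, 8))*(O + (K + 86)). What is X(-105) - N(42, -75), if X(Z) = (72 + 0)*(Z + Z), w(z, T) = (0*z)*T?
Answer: -17346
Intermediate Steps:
w(z, T) = 0 (w(z, T) = 0*T = 0)
N(K, O) = K*(86 + K + O) (N(K, O) = (K + 0)*(O + (K + 86)) = K*(O + (86 + K)) = K*(86 + K + O))
X(Z) = 144*Z (X(Z) = 72*(2*Z) = 144*Z)
X(-105) - N(42, -75) = 144*(-105) - 42*(86 + 42 - 75) = -15120 - 42*53 = -15120 - 1*2226 = -15120 - 2226 = -17346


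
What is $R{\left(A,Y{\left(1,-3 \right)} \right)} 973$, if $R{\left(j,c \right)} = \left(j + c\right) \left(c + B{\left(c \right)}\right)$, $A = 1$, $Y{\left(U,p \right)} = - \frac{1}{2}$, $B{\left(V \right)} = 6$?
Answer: $\frac{10703}{4} \approx 2675.8$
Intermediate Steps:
$Y{\left(U,p \right)} = - \frac{1}{2}$ ($Y{\left(U,p \right)} = \left(-1\right) \frac{1}{2} = - \frac{1}{2}$)
$R{\left(j,c \right)} = \left(6 + c\right) \left(c + j\right)$ ($R{\left(j,c \right)} = \left(j + c\right) \left(c + 6\right) = \left(c + j\right) \left(6 + c\right) = \left(6 + c\right) \left(c + j\right)$)
$R{\left(A,Y{\left(1,-3 \right)} \right)} 973 = \left(\left(- \frac{1}{2}\right)^{2} + 6 \left(- \frac{1}{2}\right) + 6 \cdot 1 - \frac{1}{2}\right) 973 = \left(\frac{1}{4} - 3 + 6 - \frac{1}{2}\right) 973 = \frac{11}{4} \cdot 973 = \frac{10703}{4}$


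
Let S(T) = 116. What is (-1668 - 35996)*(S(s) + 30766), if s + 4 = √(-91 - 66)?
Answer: -1163139648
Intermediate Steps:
s = -4 + I*√157 (s = -4 + √(-91 - 66) = -4 + √(-157) = -4 + I*√157 ≈ -4.0 + 12.53*I)
(-1668 - 35996)*(S(s) + 30766) = (-1668 - 35996)*(116 + 30766) = -37664*30882 = -1163139648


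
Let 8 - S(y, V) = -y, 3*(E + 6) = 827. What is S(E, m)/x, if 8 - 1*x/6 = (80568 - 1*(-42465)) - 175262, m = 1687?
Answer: 833/940266 ≈ 0.00088592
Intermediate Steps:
E = 809/3 (E = -6 + (⅓)*827 = -6 + 827/3 = 809/3 ≈ 269.67)
S(y, V) = 8 + y (S(y, V) = 8 - (-1)*y = 8 + y)
x = 313422 (x = 48 - 6*((80568 - 1*(-42465)) - 175262) = 48 - 6*((80568 + 42465) - 175262) = 48 - 6*(123033 - 175262) = 48 - 6*(-52229) = 48 + 313374 = 313422)
S(E, m)/x = (8 + 809/3)/313422 = (833/3)*(1/313422) = 833/940266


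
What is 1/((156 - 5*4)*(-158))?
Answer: -1/21488 ≈ -4.6538e-5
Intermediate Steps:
1/((156 - 5*4)*(-158)) = 1/((156 - 20)*(-158)) = 1/(136*(-158)) = 1/(-21488) = -1/21488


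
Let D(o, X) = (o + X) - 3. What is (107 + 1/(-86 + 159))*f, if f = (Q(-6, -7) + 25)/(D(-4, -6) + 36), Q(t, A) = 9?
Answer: 265608/1679 ≈ 158.19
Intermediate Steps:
D(o, X) = -3 + X + o (D(o, X) = (X + o) - 3 = -3 + X + o)
f = 34/23 (f = (9 + 25)/((-3 - 6 - 4) + 36) = 34/(-13 + 36) = 34/23 ≈ 1.4783)
(107 + 1/(-86 + 159))*f = (107 + 1/(-86 + 159))*(34/23) = (107 + 1/73)*(34/23) = (7812/73)*(34/23) = 265608/1679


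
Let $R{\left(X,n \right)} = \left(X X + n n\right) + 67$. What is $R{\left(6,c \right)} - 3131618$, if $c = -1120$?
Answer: $-1877115$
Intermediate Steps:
$R{\left(X,n \right)} = 67 + X^{2} + n^{2}$ ($R{\left(X,n \right)} = \left(X^{2} + n^{2}\right) + 67 = 67 + X^{2} + n^{2}$)
$R{\left(6,c \right)} - 3131618 = \left(67 + 6^{2} + \left(-1120\right)^{2}\right) - 3131618 = \left(67 + 36 + 1254400\right) - 3131618 = 1254503 - 3131618 = -1877115$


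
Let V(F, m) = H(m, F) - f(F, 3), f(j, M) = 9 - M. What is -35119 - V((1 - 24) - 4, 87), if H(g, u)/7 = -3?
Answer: -35092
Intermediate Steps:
H(g, u) = -21 (H(g, u) = 7*(-3) = -21)
V(F, m) = -27 (V(F, m) = -21 - (9 - 1*3) = -21 - (9 - 3) = -21 - 1*6 = -21 - 6 = -27)
-35119 - V((1 - 24) - 4, 87) = -35119 - 1*(-27) = -35119 + 27 = -35092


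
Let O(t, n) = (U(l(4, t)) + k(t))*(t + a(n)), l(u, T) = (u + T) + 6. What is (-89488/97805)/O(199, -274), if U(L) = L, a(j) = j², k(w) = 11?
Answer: -22372/404924925625 ≈ -5.5250e-8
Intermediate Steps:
l(u, T) = 6 + T + u (l(u, T) = (T + u) + 6 = 6 + T + u)
O(t, n) = (21 + t)*(t + n²) (O(t, n) = ((6 + t + 4) + 11)*(t + n²) = ((10 + t) + 11)*(t + n²) = (21 + t)*(t + n²))
(-89488/97805)/O(199, -274) = (-89488/97805)/(199² + 21*199 + 21*(-274)² + 199*(-274)²) = (-89488*1/97805)/(39601 + 4179 + 21*75076 + 199*75076) = -89488/(97805*(39601 + 4179 + 1576596 + 14940124)) = -89488/97805/16560500 = -89488/97805*1/16560500 = -22372/404924925625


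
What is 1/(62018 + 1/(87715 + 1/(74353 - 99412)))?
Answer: 2198050184/136318676336371 ≈ 1.6124e-5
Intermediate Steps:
1/(62018 + 1/(87715 + 1/(74353 - 99412))) = 1/(62018 + 1/(87715 + 1/(-25059))) = 1/(62018 + 1/(87715 - 1/25059)) = 1/(62018 + 1/(2198050184/25059)) = 1/(62018 + 25059/2198050184) = 1/(136318676336371/2198050184) = 2198050184/136318676336371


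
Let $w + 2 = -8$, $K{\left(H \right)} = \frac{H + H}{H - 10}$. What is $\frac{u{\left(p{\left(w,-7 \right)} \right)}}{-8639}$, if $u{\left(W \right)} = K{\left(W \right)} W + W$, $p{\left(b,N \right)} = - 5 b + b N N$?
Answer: $\frac{11704}{77751} \approx 0.15053$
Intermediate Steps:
$K{\left(H \right)} = \frac{2 H}{-10 + H}$
$w = -10$ ($w = -2 - 8 = -10$)
$p{\left(b,N \right)} = - 5 b + b N^{2}$ ($p{\left(b,N \right)} = - 5 b + N b N = - 5 b + b N^{2}$)
$u{\left(W \right)} = W + \frac{2 W^{2}}{-10 + W}$ ($u{\left(W \right)} = \frac{2 W}{-10 + W} W + W = \frac{2 W^{2}}{-10 + W} + W = W + \frac{2 W^{2}}{-10 + W}$)
$\frac{u{\left(p{\left(w,-7 \right)} \right)}}{-8639} = \frac{- 10 \left(-5 + \left(-7\right)^{2}\right) \frac{1}{-10 - 10 \left(-5 + \left(-7\right)^{2}\right)} \left(-10 + 3 \left(- 10 \left(-5 + \left(-7\right)^{2}\right)\right)\right)}{-8639} = \frac{- 10 \left(-5 + 49\right) \left(-10 + 3 \left(- 10 \left(-5 + 49\right)\right)\right)}{-10 - 10 \left(-5 + 49\right)} \left(- \frac{1}{8639}\right) = \frac{\left(-10\right) 44 \left(-10 + 3 \left(\left(-10\right) 44\right)\right)}{-10 - 440} \left(- \frac{1}{8639}\right) = - \frac{440 \left(-10 + 3 \left(-440\right)\right)}{-10 - 440} \left(- \frac{1}{8639}\right) = - \frac{440 \left(-10 - 1320\right)}{-450} \left(- \frac{1}{8639}\right) = \left(-440\right) \left(- \frac{1}{450}\right) \left(-1330\right) \left(- \frac{1}{8639}\right) = \left(- \frac{11704}{9}\right) \left(- \frac{1}{8639}\right) = \frac{11704}{77751}$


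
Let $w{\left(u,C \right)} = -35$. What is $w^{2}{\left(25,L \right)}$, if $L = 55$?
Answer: $1225$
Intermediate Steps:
$w^{2}{\left(25,L \right)} = \left(-35\right)^{2} = 1225$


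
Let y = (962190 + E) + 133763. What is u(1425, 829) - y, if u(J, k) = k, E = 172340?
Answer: -1267464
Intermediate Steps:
y = 1268293 (y = (962190 + 172340) + 133763 = 1134530 + 133763 = 1268293)
u(1425, 829) - y = 829 - 1*1268293 = 829 - 1268293 = -1267464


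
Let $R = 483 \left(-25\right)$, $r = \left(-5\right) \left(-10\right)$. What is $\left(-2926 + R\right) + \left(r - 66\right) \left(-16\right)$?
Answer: $-14745$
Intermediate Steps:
$r = 50$
$R = -12075$
$\left(-2926 + R\right) + \left(r - 66\right) \left(-16\right) = \left(-2926 - 12075\right) + \left(50 - 66\right) \left(-16\right) = -15001 - -256 = -15001 + 256 = -14745$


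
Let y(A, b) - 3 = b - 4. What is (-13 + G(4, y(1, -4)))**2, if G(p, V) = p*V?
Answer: 1089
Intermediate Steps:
y(A, b) = -1 + b (y(A, b) = 3 + (b - 4) = 3 + (-4 + b) = -1 + b)
G(p, V) = V*p
(-13 + G(4, y(1, -4)))**2 = (-13 + (-1 - 4)*4)**2 = (-13 - 5*4)**2 = (-13 - 20)**2 = (-33)**2 = 1089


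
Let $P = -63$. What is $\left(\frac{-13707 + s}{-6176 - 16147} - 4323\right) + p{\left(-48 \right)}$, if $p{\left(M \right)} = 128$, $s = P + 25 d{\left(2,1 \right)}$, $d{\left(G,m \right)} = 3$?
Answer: $- \frac{31210430}{7441} \approx -4194.4$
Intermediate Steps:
$s = 12$ ($s = -63 + 25 \cdot 3 = -63 + 75 = 12$)
$\left(\frac{-13707 + s}{-6176 - 16147} - 4323\right) + p{\left(-48 \right)} = \left(\frac{-13707 + 12}{-6176 - 16147} - 4323\right) + 128 = \left(- \frac{13695}{-22323} - 4323\right) + 128 = \left(\left(-13695\right) \left(- \frac{1}{22323}\right) - 4323\right) + 128 = \left(\frac{4565}{7441} - 4323\right) + 128 = - \frac{32162878}{7441} + 128 = - \frac{31210430}{7441}$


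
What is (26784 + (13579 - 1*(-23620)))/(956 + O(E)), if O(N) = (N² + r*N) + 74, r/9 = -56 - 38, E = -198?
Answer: 63983/207742 ≈ 0.30799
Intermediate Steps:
r = -846 (r = 9*(-56 - 38) = 9*(-94) = -846)
O(N) = 74 + N² - 846*N (O(N) = (N² - 846*N) + 74 = 74 + N² - 846*N)
(26784 + (13579 - 1*(-23620)))/(956 + O(E)) = (26784 + (13579 - 1*(-23620)))/(956 + (74 + (-198)² - 846*(-198))) = (26784 + (13579 + 23620))/(956 + (74 + 39204 + 167508)) = (26784 + 37199)/(956 + 206786) = 63983/207742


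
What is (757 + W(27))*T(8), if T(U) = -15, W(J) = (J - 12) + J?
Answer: -11985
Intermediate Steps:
W(J) = -12 + 2*J (W(J) = (-12 + J) + J = -12 + 2*J)
(757 + W(27))*T(8) = (757 + (-12 + 2*27))*(-15) = (757 + (-12 + 54))*(-15) = (757 + 42)*(-15) = 799*(-15) = -11985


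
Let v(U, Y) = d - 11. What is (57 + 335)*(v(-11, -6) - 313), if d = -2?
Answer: -127792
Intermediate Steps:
v(U, Y) = -13 (v(U, Y) = -2 - 11 = -13)
(57 + 335)*(v(-11, -6) - 313) = (57 + 335)*(-13 - 313) = 392*(-326) = -127792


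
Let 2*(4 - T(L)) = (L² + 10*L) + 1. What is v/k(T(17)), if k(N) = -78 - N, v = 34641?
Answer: 34641/148 ≈ 234.06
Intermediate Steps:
T(L) = 7/2 - 5*L - L²/2 (T(L) = 4 - ((L² + 10*L) + 1)/2 = 4 - (1 + L² + 10*L)/2 = 4 + (-½ - 5*L - L²/2) = 7/2 - 5*L - L²/2)
v/k(T(17)) = 34641/(-78 - (7/2 - 5*17 - ½*17²)) = 34641/(-78 - (7/2 - 85 - ½*289)) = 34641/(-78 - (7/2 - 85 - 289/2)) = 34641/(-78 - 1*(-226)) = 34641/(-78 + 226) = 34641/148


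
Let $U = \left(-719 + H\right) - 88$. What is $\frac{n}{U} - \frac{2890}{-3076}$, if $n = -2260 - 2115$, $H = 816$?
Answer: $- \frac{6715745}{13842} \approx -485.17$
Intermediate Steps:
$n = -4375$ ($n = -2260 - 2115 = -4375$)
$U = 9$ ($U = \left(-719 + 816\right) - 88 = 97 - 88 = 9$)
$\frac{n}{U} - \frac{2890}{-3076} = - \frac{4375}{9} - \frac{2890}{-3076} = \left(-4375\right) \frac{1}{9} - - \frac{1445}{1538} = - \frac{4375}{9} + \frac{1445}{1538} = - \frac{6715745}{13842}$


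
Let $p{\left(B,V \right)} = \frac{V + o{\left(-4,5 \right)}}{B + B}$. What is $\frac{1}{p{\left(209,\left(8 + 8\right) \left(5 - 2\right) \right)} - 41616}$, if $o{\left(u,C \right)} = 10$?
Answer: $- \frac{209}{8697715} \approx -2.4029 \cdot 10^{-5}$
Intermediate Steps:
$p{\left(B,V \right)} = \frac{10 + V}{2 B}$ ($p{\left(B,V \right)} = \frac{V + 10}{B + B} = \frac{10 + V}{2 B}$)
$\frac{1}{p{\left(209,\left(8 + 8\right) \left(5 - 2\right) \right)} - 41616} = \frac{1}{\frac{10 + \left(8 + 8\right) \left(5 - 2\right)}{2 \cdot 209} - 41616} = \frac{1}{\frac{1}{2} \cdot \frac{1}{209} \left(10 + 16 \cdot 3\right) - 41616} = \frac{1}{\frac{1}{2} \cdot \frac{1}{209} \left(10 + 48\right) - 41616} = \frac{1}{\frac{1}{2} \cdot \frac{1}{209} \cdot 58 - 41616} = \frac{1}{\frac{29}{209} - 41616} = \frac{1}{- \frac{8697715}{209}} = - \frac{209}{8697715}$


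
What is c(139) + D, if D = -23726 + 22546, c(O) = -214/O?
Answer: -164234/139 ≈ -1181.5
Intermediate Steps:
D = -1180
c(139) + D = -214/139 - 1180 = -164234/139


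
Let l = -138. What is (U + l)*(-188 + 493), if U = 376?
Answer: 72590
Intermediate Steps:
(U + l)*(-188 + 493) = (376 - 138)*(-188 + 493) = 238*305 = 72590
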